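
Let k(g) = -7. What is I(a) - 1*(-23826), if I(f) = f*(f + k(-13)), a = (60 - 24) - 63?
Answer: 24744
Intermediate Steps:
a = -27 (a = 36 - 63 = -27)
I(f) = f*(-7 + f) (I(f) = f*(f - 7) = f*(-7 + f))
I(a) - 1*(-23826) = -27*(-7 - 27) - 1*(-23826) = -27*(-34) + 23826 = 918 + 23826 = 24744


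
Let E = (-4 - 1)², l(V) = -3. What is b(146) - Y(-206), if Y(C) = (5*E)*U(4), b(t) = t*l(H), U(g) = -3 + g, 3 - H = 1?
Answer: -563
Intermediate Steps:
H = 2 (H = 3 - 1*1 = 3 - 1 = 2)
E = 25 (E = (-5)² = 25)
b(t) = -3*t (b(t) = t*(-3) = -3*t)
Y(C) = 125 (Y(C) = (5*25)*(-3 + 4) = 125*1 = 125)
b(146) - Y(-206) = -3*146 - 1*125 = -438 - 125 = -563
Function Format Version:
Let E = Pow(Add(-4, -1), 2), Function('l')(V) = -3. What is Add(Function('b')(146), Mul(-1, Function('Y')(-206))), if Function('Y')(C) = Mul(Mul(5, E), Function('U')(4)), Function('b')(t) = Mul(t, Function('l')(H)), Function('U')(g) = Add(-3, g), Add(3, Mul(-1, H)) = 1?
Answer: -563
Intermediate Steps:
H = 2 (H = Add(3, Mul(-1, 1)) = Add(3, -1) = 2)
E = 25 (E = Pow(-5, 2) = 25)
Function('b')(t) = Mul(-3, t) (Function('b')(t) = Mul(t, -3) = Mul(-3, t))
Function('Y')(C) = 125 (Function('Y')(C) = Mul(Mul(5, 25), Add(-3, 4)) = Mul(125, 1) = 125)
Add(Function('b')(146), Mul(-1, Function('Y')(-206))) = Add(Mul(-3, 146), Mul(-1, 125)) = Add(-438, -125) = -563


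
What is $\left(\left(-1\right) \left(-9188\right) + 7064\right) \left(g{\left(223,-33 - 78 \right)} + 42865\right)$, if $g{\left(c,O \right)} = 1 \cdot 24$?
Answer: $697032028$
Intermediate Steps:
$g{\left(c,O \right)} = 24$
$\left(\left(-1\right) \left(-9188\right) + 7064\right) \left(g{\left(223,-33 - 78 \right)} + 42865\right) = \left(\left(-1\right) \left(-9188\right) + 7064\right) \left(24 + 42865\right) = \left(9188 + 7064\right) 42889 = 16252 \cdot 42889 = 697032028$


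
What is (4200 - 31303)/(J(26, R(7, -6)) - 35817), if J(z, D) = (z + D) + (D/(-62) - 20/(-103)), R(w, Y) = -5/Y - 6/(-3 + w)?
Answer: 259619637/342846412 ≈ 0.75725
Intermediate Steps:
R(w, Y) = -6/(-3 + w) - 5/Y
J(z, D) = 20/103 + z + 61*D/62 (J(z, D) = (D + z) + (D*(-1/62) - 20*(-1/103)) = (D + z) + (-D/62 + 20/103) = (D + z) + (20/103 - D/62) = 20/103 + z + 61*D/62)
(4200 - 31303)/(J(26, R(7, -6)) - 35817) = (4200 - 31303)/((20/103 + 26 + 61*((15 - 6*(-6) - 5*7)/((-6)*(-3 + 7)))/62) - 35817) = -27103/((20/103 + 26 + 61*(-⅙*(15 + 36 - 35)/4)/62) - 35817) = -27103/((20/103 + 26 + 61*(-⅙*¼*16)/62) - 35817) = -27103/((20/103 + 26 + (61/62)*(-⅔)) - 35817) = -27103/((20/103 + 26 - 61/93) - 35817) = -27103/(244631/9579 - 35817) = -27103/(-342846412/9579) = -27103*(-9579/342846412) = 259619637/342846412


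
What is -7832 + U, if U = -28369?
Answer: -36201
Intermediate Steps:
-7832 + U = -7832 - 28369 = -36201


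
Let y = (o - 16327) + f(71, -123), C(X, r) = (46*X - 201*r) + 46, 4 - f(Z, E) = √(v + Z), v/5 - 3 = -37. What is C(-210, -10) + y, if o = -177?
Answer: -24104 - 3*I*√11 ≈ -24104.0 - 9.9499*I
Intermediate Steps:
v = -170 (v = 15 + 5*(-37) = 15 - 185 = -170)
f(Z, E) = 4 - √(-170 + Z)
C(X, r) = 46 - 201*r + 46*X (C(X, r) = (-201*r + 46*X) + 46 = 46 - 201*r + 46*X)
y = -16500 - 3*I*√11 (y = (-177 - 16327) + (4 - √(-170 + 71)) = -16504 + (4 - √(-99)) = -16504 + (4 - 3*I*√11) = -16500 - 3*I*√11 ≈ -16500.0 - 9.9499*I)
C(-210, -10) + y = (46 - 201*(-10) + 46*(-210)) + (-16500 - 3*I*√11) = (46 + 2010 - 9660) + (-16500 - 3*I*√11) = -7604 + (-16500 - 3*I*√11) = -24104 - 3*I*√11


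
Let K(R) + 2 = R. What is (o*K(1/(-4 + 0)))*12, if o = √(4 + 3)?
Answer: -27*√7 ≈ -71.435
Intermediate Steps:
o = √7 ≈ 2.6458
K(R) = -2 + R
(o*K(1/(-4 + 0)))*12 = (√7*(-2 + 1/(-4 + 0)))*12 = (√7*(-2 + 1/(-4)))*12 = (√7*(-2 - ¼))*12 = (√7*(-9/4))*12 = -9*√7/4*12 = -27*√7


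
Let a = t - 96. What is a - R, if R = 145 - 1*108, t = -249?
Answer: -382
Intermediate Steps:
R = 37 (R = 145 - 108 = 37)
a = -345 (a = -249 - 96 = -345)
a - R = -345 - 1*37 = -345 - 37 = -382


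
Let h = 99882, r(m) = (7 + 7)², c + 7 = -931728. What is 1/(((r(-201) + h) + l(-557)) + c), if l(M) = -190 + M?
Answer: -1/832404 ≈ -1.2013e-6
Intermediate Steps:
c = -931735 (c = -7 - 931728 = -931735)
r(m) = 196 (r(m) = 14² = 196)
1/(((r(-201) + h) + l(-557)) + c) = 1/(((196 + 99882) + (-190 - 557)) - 931735) = 1/((100078 - 747) - 931735) = 1/(99331 - 931735) = 1/(-832404) = -1/832404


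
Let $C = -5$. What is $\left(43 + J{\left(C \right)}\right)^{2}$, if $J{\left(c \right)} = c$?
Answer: $1444$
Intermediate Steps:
$\left(43 + J{\left(C \right)}\right)^{2} = \left(43 - 5\right)^{2} = 38^{2} = 1444$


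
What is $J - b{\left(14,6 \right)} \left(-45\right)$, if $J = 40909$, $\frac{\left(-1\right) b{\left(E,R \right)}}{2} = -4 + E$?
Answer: $40009$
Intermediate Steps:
$b{\left(E,R \right)} = 8 - 2 E$ ($b{\left(E,R \right)} = - 2 \left(-4 + E\right) = 8 - 2 E$)
$J - b{\left(14,6 \right)} \left(-45\right) = 40909 - \left(8 - 28\right) \left(-45\right) = 40909 - \left(-20\right) \left(-45\right) = 40909 - 900 = 40009$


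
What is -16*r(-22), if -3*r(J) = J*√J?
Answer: -352*I*√22/3 ≈ -550.34*I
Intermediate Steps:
r(J) = -J^(3/2)/3 (r(J) = -J*√J/3 = -J^(3/2)/3)
-16*r(-22) = -(-16)*(-22)^(3/2)/3 = -(-16)*(-22*I*√22)/3 = -352*I*√22/3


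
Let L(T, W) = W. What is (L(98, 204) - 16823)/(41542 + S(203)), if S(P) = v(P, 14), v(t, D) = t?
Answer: -16619/41745 ≈ -0.39811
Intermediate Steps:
S(P) = P
(L(98, 204) - 16823)/(41542 + S(203)) = (204 - 16823)/(41542 + 203) = -16619/41745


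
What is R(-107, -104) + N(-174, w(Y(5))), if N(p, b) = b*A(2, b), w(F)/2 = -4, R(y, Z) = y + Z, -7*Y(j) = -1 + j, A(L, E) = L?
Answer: -227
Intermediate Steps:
Y(j) = ⅐ - j/7 (Y(j) = -(-1 + j)/7 = ⅐ - j/7)
R(y, Z) = Z + y
w(F) = -8 (w(F) = 2*(-4) = -8)
N(p, b) = 2*b (N(p, b) = b*2 = 2*b)
R(-107, -104) + N(-174, w(Y(5))) = (-104 - 107) + 2*(-8) = -211 - 16 = -227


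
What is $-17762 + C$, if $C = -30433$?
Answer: $-48195$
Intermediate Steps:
$-17762 + C = -17762 - 30433 = -48195$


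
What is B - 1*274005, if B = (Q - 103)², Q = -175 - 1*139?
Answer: -100116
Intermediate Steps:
Q = -314 (Q = -175 - 139 = -314)
B = 173889 (B = (-314 - 103)² = (-417)² = 173889)
B - 1*274005 = 173889 - 1*274005 = 173889 - 274005 = -100116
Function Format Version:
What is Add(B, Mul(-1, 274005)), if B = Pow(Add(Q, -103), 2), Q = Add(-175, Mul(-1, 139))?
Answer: -100116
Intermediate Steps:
Q = -314 (Q = Add(-175, -139) = -314)
B = 173889 (B = Pow(Add(-314, -103), 2) = Pow(-417, 2) = 173889)
Add(B, Mul(-1, 274005)) = Add(173889, Mul(-1, 274005)) = Add(173889, -274005) = -100116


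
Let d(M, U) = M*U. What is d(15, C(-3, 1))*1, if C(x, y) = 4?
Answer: 60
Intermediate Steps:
d(15, C(-3, 1))*1 = (15*4)*1 = 60*1 = 60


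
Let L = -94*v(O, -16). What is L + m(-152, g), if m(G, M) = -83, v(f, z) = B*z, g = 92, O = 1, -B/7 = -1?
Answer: 10445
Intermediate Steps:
B = 7 (B = -7*(-1) = 7)
v(f, z) = 7*z
L = 10528 (L = -658*(-16) = -94*(-112) = 10528)
L + m(-152, g) = 10528 - 83 = 10445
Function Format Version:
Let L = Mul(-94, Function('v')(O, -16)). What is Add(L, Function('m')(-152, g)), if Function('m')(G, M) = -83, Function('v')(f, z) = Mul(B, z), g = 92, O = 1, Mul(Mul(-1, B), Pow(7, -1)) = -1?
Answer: 10445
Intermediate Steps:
B = 7 (B = Mul(-7, -1) = 7)
Function('v')(f, z) = Mul(7, z)
L = 10528 (L = Mul(-94, Mul(7, -16)) = Mul(-94, -112) = 10528)
Add(L, Function('m')(-152, g)) = Add(10528, -83) = 10445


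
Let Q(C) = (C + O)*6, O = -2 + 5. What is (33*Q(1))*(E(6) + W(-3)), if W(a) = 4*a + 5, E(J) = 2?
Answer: -3960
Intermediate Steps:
W(a) = 5 + 4*a
O = 3
Q(C) = 18 + 6*C (Q(C) = (C + 3)*6 = (3 + C)*6 = 18 + 6*C)
(33*Q(1))*(E(6) + W(-3)) = (33*(18 + 6*1))*(2 + (5 + 4*(-3))) = (33*(18 + 6))*(2 + (5 - 12)) = (33*24)*(2 - 7) = 792*(-5) = -3960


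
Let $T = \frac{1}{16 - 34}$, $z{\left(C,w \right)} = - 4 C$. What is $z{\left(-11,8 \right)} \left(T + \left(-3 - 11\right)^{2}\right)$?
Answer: $\frac{77594}{9} \approx 8621.6$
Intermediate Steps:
$T = - \frac{1}{18}$ ($T = \frac{1}{-18} = - \frac{1}{18} \approx -0.055556$)
$z{\left(-11,8 \right)} \left(T + \left(-3 - 11\right)^{2}\right) = \left(-4\right) \left(-11\right) \left(- \frac{1}{18} + \left(-3 - 11\right)^{2}\right) = 44 \left(- \frac{1}{18} + \left(-14\right)^{2}\right) = 44 \left(- \frac{1}{18} + 196\right) = 44 \cdot \frac{3527}{18} = \frac{77594}{9}$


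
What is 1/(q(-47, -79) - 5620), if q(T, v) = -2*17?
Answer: -1/5654 ≈ -0.00017687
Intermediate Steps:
q(T, v) = -34
1/(q(-47, -79) - 5620) = 1/(-34 - 5620) = 1/(-5654) = -1/5654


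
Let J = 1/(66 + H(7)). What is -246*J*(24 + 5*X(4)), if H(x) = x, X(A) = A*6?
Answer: -35424/73 ≈ -485.26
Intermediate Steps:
X(A) = 6*A
J = 1/73 (J = 1/(66 + 7) = 1/73 ≈ 0.013699)
-246*J*(24 + 5*X(4)) = -246*(24 + 5*(6*4))/73 = -246*(24 + 5*24)/73 = -246*(24 + 120)/73 = -246*144/73 = -35424/73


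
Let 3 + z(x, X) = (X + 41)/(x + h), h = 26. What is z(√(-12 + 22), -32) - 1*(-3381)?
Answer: 124999/37 - √10/74 ≈ 3378.3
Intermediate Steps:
z(x, X) = -3 + (41 + X)/(26 + x) (z(x, X) = -3 + (X + 41)/(x + 26) = -3 + (41 + X)/(26 + x))
z(√(-12 + 22), -32) - 1*(-3381) = (-37 - 32 - 3*√(-12 + 22))/(26 + √(-12 + 22)) - 1*(-3381) = (-37 - 32 - 3*√10)/(26 + √10) + 3381 = (-69 - 3*√10)/(26 + √10) + 3381 = 3381 + (-69 - 3*√10)/(26 + √10)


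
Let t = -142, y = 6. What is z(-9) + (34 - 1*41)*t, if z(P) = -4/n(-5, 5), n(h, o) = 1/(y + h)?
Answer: 990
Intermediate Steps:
n(h, o) = 1/(6 + h)
z(P) = -4 (z(P) = -4/(1/(6 - 5)) = -4/(1/1) = -4/1 = -4*1 = -4)
z(-9) + (34 - 1*41)*t = -4 + (34 - 1*41)*(-142) = -4 + (34 - 41)*(-142) = -4 - 7*(-142) = -4 + 994 = 990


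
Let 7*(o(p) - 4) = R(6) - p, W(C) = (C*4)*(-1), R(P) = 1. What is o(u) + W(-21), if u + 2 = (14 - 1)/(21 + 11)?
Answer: 19795/224 ≈ 88.370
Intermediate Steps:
W(C) = -4*C (W(C) = (4*C)*(-1) = -4*C)
u = -51/32 (u = -2 + (14 - 1)/(21 + 11) = -2 + 13/32 = -51/32 ≈ -1.5938)
o(p) = 29/7 - p/7 (o(p) = 4 + (1 - p)/7 = 4 + (⅐ - p/7) = 29/7 - p/7)
o(u) + W(-21) = (29/7 - ⅐*(-51/32)) - 4*(-21) = (29/7 + 51/224) + 84 = 979/224 + 84 = 19795/224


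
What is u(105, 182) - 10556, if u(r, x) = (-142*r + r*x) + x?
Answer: -6174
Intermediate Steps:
u(r, x) = x - 142*r + r*x
u(105, 182) - 10556 = (182 - 142*105 + 105*182) - 10556 = (182 - 14910 + 19110) - 10556 = 4382 - 10556 = -6174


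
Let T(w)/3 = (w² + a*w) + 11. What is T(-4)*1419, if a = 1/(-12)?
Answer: 116358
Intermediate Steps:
a = -1/12 ≈ -0.083333
T(w) = 33 + 3*w² - w/4 (T(w) = 3*((w² - w/12) + 11) = 3*(11 + w² - w/12) = 33 + 3*w² - w/4)
T(-4)*1419 = (33 + 3*(-4)² - ¼*(-4))*1419 = (33 + 3*16 + 1)*1419 = (33 + 48 + 1)*1419 = 82*1419 = 116358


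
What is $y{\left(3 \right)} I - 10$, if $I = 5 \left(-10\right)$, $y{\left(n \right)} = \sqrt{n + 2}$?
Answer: $-10 - 50 \sqrt{5} \approx -121.8$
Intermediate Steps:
$y{\left(n \right)} = \sqrt{2 + n}$
$I = -50$
$y{\left(3 \right)} I - 10 = \sqrt{2 + 3} \left(-50\right) - 10 = \sqrt{5} \left(-50\right) - 10 = - 50 \sqrt{5} - 10 = -10 - 50 \sqrt{5}$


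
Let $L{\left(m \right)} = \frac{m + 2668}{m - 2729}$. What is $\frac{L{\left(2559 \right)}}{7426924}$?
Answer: $- \frac{5227}{1262577080} \approx -4.1399 \cdot 10^{-6}$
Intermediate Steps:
$L{\left(m \right)} = \frac{2668 + m}{-2729 + m}$
$\frac{L{\left(2559 \right)}}{7426924} = \frac{\frac{1}{-2729 + 2559} \left(2668 + 2559\right)}{7426924} = \frac{1}{-170} \cdot 5227 \cdot \frac{1}{7426924} = \left(- \frac{1}{170}\right) 5227 \cdot \frac{1}{7426924} = \left(- \frac{5227}{170}\right) \frac{1}{7426924} = - \frac{5227}{1262577080}$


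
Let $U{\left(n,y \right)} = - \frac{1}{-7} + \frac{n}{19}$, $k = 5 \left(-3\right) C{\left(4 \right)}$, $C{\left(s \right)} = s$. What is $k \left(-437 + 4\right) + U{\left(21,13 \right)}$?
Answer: $\frac{3455506}{133} \approx 25981.0$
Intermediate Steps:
$k = -60$ ($k = 5 \left(-3\right) 4 = \left(-15\right) 4 = -60$)
$U{\left(n,y \right)} = \frac{1}{7} + \frac{n}{19}$ ($U{\left(n,y \right)} = \left(-1\right) \left(- \frac{1}{7}\right) + n \frac{1}{19} = \frac{1}{7} + \frac{n}{19}$)
$k \left(-437 + 4\right) + U{\left(21,13 \right)} = - 60 \left(-437 + 4\right) + \left(\frac{1}{7} + \frac{1}{19} \cdot 21\right) = \left(-60\right) \left(-433\right) + \left(\frac{1}{7} + \frac{21}{19}\right) = 25980 + \frac{166}{133} = \frac{3455506}{133}$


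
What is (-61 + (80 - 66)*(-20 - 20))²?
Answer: 385641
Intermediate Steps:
(-61 + (80 - 66)*(-20 - 20))² = (-61 + 14*(-40))² = (-61 - 560)² = (-621)² = 385641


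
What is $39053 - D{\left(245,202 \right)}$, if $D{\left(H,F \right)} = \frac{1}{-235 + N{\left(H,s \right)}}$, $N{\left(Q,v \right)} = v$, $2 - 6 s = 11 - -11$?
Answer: $\frac{27922898}{715} \approx 39053.0$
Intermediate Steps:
$s = - \frac{10}{3}$ ($s = \frac{1}{3} - \frac{11 - -11}{6} = \frac{1}{3} - \frac{11 + 11}{6} = \frac{1}{3} - \frac{11}{3} = - \frac{10}{3} \approx -3.3333$)
$D{\left(H,F \right)} = - \frac{3}{715}$ ($D{\left(H,F \right)} = \frac{1}{-235 - \frac{10}{3}} = \frac{1}{- \frac{715}{3}} = - \frac{3}{715}$)
$39053 - D{\left(245,202 \right)} = 39053 - - \frac{3}{715} = 39053 + \frac{3}{715} = \frac{27922898}{715}$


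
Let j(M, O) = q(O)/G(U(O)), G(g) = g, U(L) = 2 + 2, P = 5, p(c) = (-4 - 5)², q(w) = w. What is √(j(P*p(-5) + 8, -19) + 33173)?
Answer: √132673/2 ≈ 182.12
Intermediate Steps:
p(c) = 81 (p(c) = (-9)² = 81)
U(L) = 4
j(M, O) = O/4
√(j(P*p(-5) + 8, -19) + 33173) = √((¼)*(-19) + 33173) = √(-19/4 + 33173) = √(132673/4) = √132673/2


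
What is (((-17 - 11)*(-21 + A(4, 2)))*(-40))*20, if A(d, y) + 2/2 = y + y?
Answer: -403200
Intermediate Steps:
A(d, y) = -1 + 2*y (A(d, y) = -1 + (y + y) = -1 + 2*y)
(((-17 - 11)*(-21 + A(4, 2)))*(-40))*20 = (((-17 - 11)*(-21 + (-1 + 2*2)))*(-40))*20 = (-28*(-21 + (-1 + 4))*(-40))*20 = (-28*(-21 + 3)*(-40))*20 = (-28*(-18)*(-40))*20 = (504*(-40))*20 = -20160*20 = -403200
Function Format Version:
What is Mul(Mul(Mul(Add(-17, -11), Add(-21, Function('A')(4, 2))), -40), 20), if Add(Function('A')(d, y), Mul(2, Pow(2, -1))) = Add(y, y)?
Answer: -403200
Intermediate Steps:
Function('A')(d, y) = Add(-1, Mul(2, y)) (Function('A')(d, y) = Add(-1, Add(y, y)) = Add(-1, Mul(2, y)))
Mul(Mul(Mul(Add(-17, -11), Add(-21, Function('A')(4, 2))), -40), 20) = Mul(Mul(Mul(Add(-17, -11), Add(-21, Add(-1, Mul(2, 2)))), -40), 20) = Mul(Mul(Mul(-28, Add(-21, Add(-1, 4))), -40), 20) = Mul(Mul(Mul(-28, Add(-21, 3)), -40), 20) = Mul(Mul(Mul(-28, -18), -40), 20) = Mul(Mul(504, -40), 20) = Mul(-20160, 20) = -403200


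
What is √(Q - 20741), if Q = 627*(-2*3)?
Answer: I*√24503 ≈ 156.53*I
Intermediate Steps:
Q = -3762 (Q = 627*(-6) = -3762)
√(Q - 20741) = √(-3762 - 20741) = √(-24503) = I*√24503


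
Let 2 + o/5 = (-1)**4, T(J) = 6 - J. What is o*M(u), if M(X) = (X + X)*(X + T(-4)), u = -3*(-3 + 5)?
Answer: 240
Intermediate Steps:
o = -5 (o = -10 + 5*(-1)**4 = -10 + 5*1 = -10 + 5 = -5)
u = -6 (u = -3*2 = -6)
M(X) = 2*X*(10 + X) (M(X) = (X + X)*(X + (6 - 1*(-4))) = (2*X)*(X + (6 + 4)) = (2*X)*(X + 10) = (2*X)*(10 + X) = 2*X*(10 + X))
o*M(u) = -10*(-6)*(10 - 6) = -10*(-6)*4 = -5*(-48) = 240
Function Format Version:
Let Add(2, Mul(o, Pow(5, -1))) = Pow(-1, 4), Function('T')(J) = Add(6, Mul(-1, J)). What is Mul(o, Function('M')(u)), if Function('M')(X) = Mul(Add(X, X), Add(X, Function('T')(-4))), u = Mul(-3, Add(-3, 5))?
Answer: 240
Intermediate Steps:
o = -5 (o = Add(-10, Mul(5, Pow(-1, 4))) = Add(-10, Mul(5, 1)) = Add(-10, 5) = -5)
u = -6 (u = Mul(-3, 2) = -6)
Function('M')(X) = Mul(2, X, Add(10, X)) (Function('M')(X) = Mul(Add(X, X), Add(X, Add(6, Mul(-1, -4)))) = Mul(Mul(2, X), Add(X, Add(6, 4))) = Mul(Mul(2, X), Add(X, 10)) = Mul(Mul(2, X), Add(10, X)) = Mul(2, X, Add(10, X)))
Mul(o, Function('M')(u)) = Mul(-5, Mul(2, -6, Add(10, -6))) = Mul(-5, Mul(2, -6, 4)) = Mul(-5, -48) = 240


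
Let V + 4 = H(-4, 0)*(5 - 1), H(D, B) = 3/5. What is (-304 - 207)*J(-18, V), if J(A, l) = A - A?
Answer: 0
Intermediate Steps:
H(D, B) = ⅗ (H(D, B) = 3*(⅕) = ⅗)
V = -8/5 (V = -4 + 3*(5 - 1)/5 = -4 + (⅗)*4 = -4 + 12/5 = -8/5 ≈ -1.6000)
J(A, l) = 0
(-304 - 207)*J(-18, V) = (-304 - 207)*0 = -511*0 = 0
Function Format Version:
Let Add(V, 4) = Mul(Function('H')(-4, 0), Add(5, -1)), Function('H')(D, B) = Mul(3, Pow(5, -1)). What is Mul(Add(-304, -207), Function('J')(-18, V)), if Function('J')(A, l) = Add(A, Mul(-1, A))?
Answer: 0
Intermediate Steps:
Function('H')(D, B) = Rational(3, 5) (Function('H')(D, B) = Mul(3, Rational(1, 5)) = Rational(3, 5))
V = Rational(-8, 5) (V = Add(-4, Mul(Rational(3, 5), Add(5, -1))) = Add(-4, Mul(Rational(3, 5), 4)) = Add(-4, Rational(12, 5)) = Rational(-8, 5) ≈ -1.6000)
Function('J')(A, l) = 0
Mul(Add(-304, -207), Function('J')(-18, V)) = Mul(Add(-304, -207), 0) = Mul(-511, 0) = 0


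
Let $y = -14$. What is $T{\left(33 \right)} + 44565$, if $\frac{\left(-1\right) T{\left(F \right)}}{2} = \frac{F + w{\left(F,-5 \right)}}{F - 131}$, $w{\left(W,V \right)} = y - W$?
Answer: $\frac{311953}{7} \approx 44565.0$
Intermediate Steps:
$w{\left(W,V \right)} = -14 - W$
$T{\left(F \right)} = \frac{28}{-131 + F}$ ($T{\left(F \right)} = - 2 \frac{F - \left(14 + F\right)}{F - 131} = - 2 \left(- \frac{14}{-131 + F}\right) = \frac{28}{-131 + F}$)
$T{\left(33 \right)} + 44565 = \frac{28}{-131 + 33} + 44565 = \frac{28}{-98} + 44565 = 28 \left(- \frac{1}{98}\right) + 44565 = - \frac{2}{7} + 44565 = \frac{311953}{7}$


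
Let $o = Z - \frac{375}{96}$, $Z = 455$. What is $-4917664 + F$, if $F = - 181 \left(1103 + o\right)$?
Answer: $- \frac{166366559}{32} \approx -5.199 \cdot 10^{6}$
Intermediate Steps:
$o = \frac{14435}{32}$ ($o = 455 - \frac{375}{96} = 455 - 375 \cdot \frac{1}{96} = 455 - \frac{125}{32} = \frac{14435}{32} \approx 451.09$)
$F = - \frac{9001311}{32}$ ($F = - 181 \left(1103 + \frac{14435}{32}\right) = \left(-181\right) \frac{49731}{32} = - \frac{9001311}{32} \approx -2.8129 \cdot 10^{5}$)
$-4917664 + F = -4917664 - \frac{9001311}{32} = - \frac{166366559}{32}$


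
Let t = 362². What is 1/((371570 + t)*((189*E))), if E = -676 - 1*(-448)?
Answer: -1/21658642488 ≈ -4.6171e-11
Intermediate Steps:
t = 131044
E = -228 (E = -676 + 448 = -228)
1/((371570 + t)*((189*E))) = 1/((371570 + 131044)*((189*(-228)))) = 1/(502614*(-43092)) = (1/502614)*(-1/43092) = -1/21658642488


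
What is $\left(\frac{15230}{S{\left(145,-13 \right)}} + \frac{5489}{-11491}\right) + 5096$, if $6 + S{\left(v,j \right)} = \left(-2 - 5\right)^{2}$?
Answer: $\frac{2692771751}{494113} \approx 5449.7$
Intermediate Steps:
$S{\left(v,j \right)} = 43$ ($S{\left(v,j \right)} = -6 + \left(-2 - 5\right)^{2} = -6 + \left(-7\right)^{2} = -6 + 49 = 43$)
$\left(\frac{15230}{S{\left(145,-13 \right)}} + \frac{5489}{-11491}\right) + 5096 = \left(\frac{15230}{43} + \frac{5489}{-11491}\right) + 5096 = \left(15230 \cdot \frac{1}{43} + 5489 \left(- \frac{1}{11491}\right)\right) + 5096 = \left(\frac{15230}{43} - \frac{5489}{11491}\right) + 5096 = \frac{174771903}{494113} + 5096 = \frac{2692771751}{494113}$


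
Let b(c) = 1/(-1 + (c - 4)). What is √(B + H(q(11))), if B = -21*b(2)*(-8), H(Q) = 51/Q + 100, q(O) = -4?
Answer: 5*√5/2 ≈ 5.5902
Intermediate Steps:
H(Q) = 100 + 51/Q
b(c) = 1/(-5 + c) (b(c) = 1/(-1 + (-4 + c)) = 1/(-5 + c))
B = -56 (B = -21/(-5 + 2)*(-8) = -21/(-3)*(-8) = -21*(-⅓)*(-8) = 7*(-8) = -56)
√(B + H(q(11))) = √(-56 + (100 + 51/(-4))) = √(-56 + (100 + 51*(-¼))) = √(-56 + (100 - 51/4)) = √(-56 + 349/4) = √(125/4) = 5*√5/2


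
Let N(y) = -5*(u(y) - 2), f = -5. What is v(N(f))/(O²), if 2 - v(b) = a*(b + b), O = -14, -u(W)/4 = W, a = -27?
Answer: -347/14 ≈ -24.786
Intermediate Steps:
u(W) = -4*W
N(y) = 10 + 20*y (N(y) = -5*(-4*y - 2) = -5*(-2 - 4*y) = 10 + 20*y)
v(b) = 2 + 54*b (v(b) = 2 - (-27)*(b + b) = 2 - (-27)*2*b = 2 - (-54)*b = 2 + 54*b)
v(N(f))/(O²) = (2 + 54*(10 + 20*(-5)))/((-14)²) = (2 + 54*(10 - 100))/196 = (2 + 54*(-90))*(1/196) = (2 - 4860)*(1/196) = -4858*1/196 = -347/14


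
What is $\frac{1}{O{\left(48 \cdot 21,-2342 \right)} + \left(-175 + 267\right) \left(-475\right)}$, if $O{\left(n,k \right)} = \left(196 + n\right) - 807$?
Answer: $- \frac{1}{43303} \approx -2.3093 \cdot 10^{-5}$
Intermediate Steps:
$O{\left(n,k \right)} = -611 + n$
$\frac{1}{O{\left(48 \cdot 21,-2342 \right)} + \left(-175 + 267\right) \left(-475\right)} = \frac{1}{\left(-611 + 48 \cdot 21\right) + \left(-175 + 267\right) \left(-475\right)} = \frac{1}{\left(-611 + 1008\right) + 92 \left(-475\right)} = \frac{1}{397 - 43700} = \frac{1}{-43303} = - \frac{1}{43303}$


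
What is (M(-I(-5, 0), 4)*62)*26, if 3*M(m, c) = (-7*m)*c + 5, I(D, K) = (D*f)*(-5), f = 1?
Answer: 378820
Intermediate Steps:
I(D, K) = -5*D (I(D, K) = (D*1)*(-5) = D*(-5) = -5*D)
M(m, c) = 5/3 - 7*c*m/3 (M(m, c) = ((-7*m)*c + 5)/3 = (-7*c*m + 5)/3 = (5 - 7*c*m)/3 = 5/3 - 7*c*m/3)
(M(-I(-5, 0), 4)*62)*26 = ((5/3 - 7/3*4*(-(-5)*(-5)))*62)*26 = ((5/3 - 7/3*4*(-1*25))*62)*26 = ((5/3 - 7/3*4*(-25))*62)*26 = ((5/3 + 700/3)*62)*26 = (235*62)*26 = 14570*26 = 378820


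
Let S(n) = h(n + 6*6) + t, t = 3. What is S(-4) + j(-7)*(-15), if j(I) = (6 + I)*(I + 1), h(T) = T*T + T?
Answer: 969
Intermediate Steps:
h(T) = T + T² (h(T) = T² + T = T + T²)
j(I) = (1 + I)*(6 + I) (j(I) = (6 + I)*(1 + I) = (1 + I)*(6 + I))
S(n) = 3 + (36 + n)*(37 + n) (S(n) = (n + 6*6)*(1 + (n + 6*6)) + 3 = (n + 36)*(1 + (n + 36)) + 3 = (36 + n)*(1 + (36 + n)) + 3 = (36 + n)*(37 + n) + 3 = 3 + (36 + n)*(37 + n))
S(-4) + j(-7)*(-15) = (3 + (36 - 4)*(37 - 4)) + (6 + (-7)² + 7*(-7))*(-15) = (3 + 32*33) + (6 + 49 - 49)*(-15) = (3 + 1056) + 6*(-15) = 1059 - 90 = 969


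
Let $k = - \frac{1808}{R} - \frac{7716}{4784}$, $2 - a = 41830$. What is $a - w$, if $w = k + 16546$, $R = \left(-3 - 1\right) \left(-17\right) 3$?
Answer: $- \frac{3559941533}{60996} \approx -58364.0$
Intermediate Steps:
$a = -41828$ ($a = 2 - 41830 = -41828$)
$R = 204$ ($R = \left(-3 - 1\right) \left(-17\right) 3 = \left(-4\right) \left(-17\right) 3 = 68 \cdot 3 = 204$)
$k = - \frac{638971}{60996}$ ($k = - \frac{1808}{204} - \frac{7716}{4784} = \left(-1808\right) \frac{1}{204} - \frac{1929}{1196} = - \frac{452}{51} - \frac{1929}{1196} = - \frac{638971}{60996} \approx -10.476$)
$w = \frac{1008600845}{60996}$ ($w = - \frac{638971}{60996} + 16546 = \frac{1008600845}{60996} \approx 16536.0$)
$a - w = -41828 - \frac{1008600845}{60996} = - \frac{3559941533}{60996}$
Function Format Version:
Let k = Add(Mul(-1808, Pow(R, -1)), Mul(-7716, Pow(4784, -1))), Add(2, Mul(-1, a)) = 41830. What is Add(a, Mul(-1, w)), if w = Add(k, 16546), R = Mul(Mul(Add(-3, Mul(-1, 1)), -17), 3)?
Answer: Rational(-3559941533, 60996) ≈ -58364.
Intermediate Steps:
a = -41828 (a = Add(2, Mul(-1, 41830)) = Add(2, -41830) = -41828)
R = 204 (R = Mul(Mul(Add(-3, -1), -17), 3) = Mul(Mul(-4, -17), 3) = Mul(68, 3) = 204)
k = Rational(-638971, 60996) (k = Add(Mul(-1808, Pow(204, -1)), Mul(-7716, Pow(4784, -1))) = Add(Mul(-1808, Rational(1, 204)), Mul(-7716, Rational(1, 4784))) = Add(Rational(-452, 51), Rational(-1929, 1196)) = Rational(-638971, 60996) ≈ -10.476)
w = Rational(1008600845, 60996) (w = Add(Rational(-638971, 60996), 16546) = Rational(1008600845, 60996) ≈ 16536.)
Add(a, Mul(-1, w)) = Add(-41828, Mul(-1, Rational(1008600845, 60996))) = Add(-41828, Rational(-1008600845, 60996)) = Rational(-3559941533, 60996)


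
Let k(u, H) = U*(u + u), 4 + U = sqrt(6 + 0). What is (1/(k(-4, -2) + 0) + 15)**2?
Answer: 724811/3200 + 301*sqrt(6)/800 ≈ 227.43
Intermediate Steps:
U = -4 + sqrt(6) (U = -4 + sqrt(6 + 0) = -4 + sqrt(6) ≈ -1.5505)
k(u, H) = 2*u*(-4 + sqrt(6)) (k(u, H) = (-4 + sqrt(6))*(u + u) = (-4 + sqrt(6))*(2*u) = 2*u*(-4 + sqrt(6)))
(1/(k(-4, -2) + 0) + 15)**2 = (1/(2*(-4)*(-4 + sqrt(6)) + 0) + 15)**2 = (1/((32 - 8*sqrt(6)) + 0) + 15)**2 = (1/(32 - 8*sqrt(6)) + 15)**2 = (15 + 1/(32 - 8*sqrt(6)))**2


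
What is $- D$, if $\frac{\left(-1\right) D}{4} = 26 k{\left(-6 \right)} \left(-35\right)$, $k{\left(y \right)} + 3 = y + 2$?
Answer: $25480$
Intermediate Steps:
$k{\left(y \right)} = -1 + y$ ($k{\left(y \right)} = -3 + \left(y + 2\right) = -3 + \left(2 + y\right) = -1 + y$)
$D = -25480$ ($D = - 4 \cdot 26 \left(-1 - 6\right) \left(-35\right) = - 4 \cdot 26 \left(-7\right) \left(-35\right) = - 4 \left(\left(-182\right) \left(-35\right)\right) = \left(-4\right) 6370 = -25480$)
$- D = \left(-1\right) \left(-25480\right) = 25480$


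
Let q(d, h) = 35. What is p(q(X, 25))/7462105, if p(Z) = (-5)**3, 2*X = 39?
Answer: -25/1492421 ≈ -1.6751e-5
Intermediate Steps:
X = 39/2 (X = (1/2)*39 = 39/2 ≈ 19.500)
p(Z) = -125
p(q(X, 25))/7462105 = -125/7462105 = -125*1/7462105 = -25/1492421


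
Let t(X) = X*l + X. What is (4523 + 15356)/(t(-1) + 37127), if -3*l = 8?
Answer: 59637/111386 ≈ 0.53541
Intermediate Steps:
l = -8/3 (l = -⅓*8 = -8/3 ≈ -2.6667)
t(X) = -5*X/3 (t(X) = X*(-8/3) + X = -8*X/3 + X = -5*X/3)
(4523 + 15356)/(t(-1) + 37127) = (4523 + 15356)/(-5/3*(-1) + 37127) = 19879/(5/3 + 37127) = 19879/(111386/3) = 19879*(3/111386) = 59637/111386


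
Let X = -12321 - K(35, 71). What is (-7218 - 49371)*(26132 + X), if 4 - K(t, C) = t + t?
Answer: -785285553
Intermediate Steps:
K(t, C) = 4 - 2*t (K(t, C) = 4 - (t + t) = 4 - 2*t)
X = -12255 (X = -12321 - (4 - 2*35) = -12321 - (4 - 70) = -12321 - 1*(-66) = -12321 + 66 = -12255)
(-7218 - 49371)*(26132 + X) = (-7218 - 49371)*(26132 - 12255) = -56589*13877 = -785285553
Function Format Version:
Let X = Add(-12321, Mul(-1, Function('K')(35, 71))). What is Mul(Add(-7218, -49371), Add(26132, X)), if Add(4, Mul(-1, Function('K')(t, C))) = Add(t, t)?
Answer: -785285553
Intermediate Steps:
Function('K')(t, C) = Add(4, Mul(-2, t)) (Function('K')(t, C) = Add(4, Mul(-1, Add(t, t))) = Add(4, Mul(-1, Mul(2, t))) = Add(4, Mul(-2, t)))
X = -12255 (X = Add(-12321, Mul(-1, Add(4, Mul(-2, 35)))) = Add(-12321, Mul(-1, Add(4, -70))) = Add(-12321, Mul(-1, -66)) = Add(-12321, 66) = -12255)
Mul(Add(-7218, -49371), Add(26132, X)) = Mul(Add(-7218, -49371), Add(26132, -12255)) = Mul(-56589, 13877) = -785285553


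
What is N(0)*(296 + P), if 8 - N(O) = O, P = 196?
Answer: 3936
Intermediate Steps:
N(O) = 8 - O
N(0)*(296 + P) = (8 - 1*0)*(296 + 196) = (8 + 0)*492 = 8*492 = 3936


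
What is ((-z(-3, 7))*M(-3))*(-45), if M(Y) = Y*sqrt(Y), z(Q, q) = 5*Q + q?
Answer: 1080*I*sqrt(3) ≈ 1870.6*I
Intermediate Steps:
z(Q, q) = q + 5*Q
M(Y) = Y**(3/2)
((-z(-3, 7))*M(-3))*(-45) = ((-(7 + 5*(-3)))*(-3)**(3/2))*(-45) = ((-(7 - 15))*(-3*I*sqrt(3)))*(-45) = ((-1*(-8))*(-3*I*sqrt(3)))*(-45) = (8*(-3*I*sqrt(3)))*(-45) = -24*I*sqrt(3)*(-45) = 1080*I*sqrt(3)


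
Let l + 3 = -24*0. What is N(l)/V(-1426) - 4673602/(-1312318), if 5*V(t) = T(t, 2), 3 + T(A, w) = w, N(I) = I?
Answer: 12179186/656159 ≈ 18.561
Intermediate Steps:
l = -3 (l = -3 - 24*0 = -3 + 0 = -3)
T(A, w) = -3 + w
V(t) = -⅕ (V(t) = (-3 + 2)/5 = (⅕)*(-1) = -⅕)
N(l)/V(-1426) - 4673602/(-1312318) = -3/(-⅕) - 4673602/(-1312318) = -3*(-5) - 4673602*(-1/1312318) = 15 + 2336801/656159 = 12179186/656159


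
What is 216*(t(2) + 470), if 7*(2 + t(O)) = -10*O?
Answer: 703296/7 ≈ 1.0047e+5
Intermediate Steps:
t(O) = -2 - 10*O/7 (t(O) = -2 + (-10*O)/7 = -2 - 10*O/7)
216*(t(2) + 470) = 216*((-2 - 10/7*2) + 470) = 216*((-2 - 20/7) + 470) = 216*(-34/7 + 470) = 216*(3256/7) = 703296/7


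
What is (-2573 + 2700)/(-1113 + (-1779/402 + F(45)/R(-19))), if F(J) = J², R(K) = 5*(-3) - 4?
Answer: -323342/3116315 ≈ -0.10376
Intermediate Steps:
R(K) = -19 (R(K) = -15 - 4 = -19)
(-2573 + 2700)/(-1113 + (-1779/402 + F(45)/R(-19))) = (-2573 + 2700)/(-1113 + (-1779/402 + 45²/(-19))) = 127/(-1113 + (-1779*1/402 + 2025*(-1/19))) = 127/(-1113 + (-593/134 - 2025/19)) = 127/(-1113 - 282617/2546) = 127/(-3116315/2546) = 127*(-2546/3116315) = -323342/3116315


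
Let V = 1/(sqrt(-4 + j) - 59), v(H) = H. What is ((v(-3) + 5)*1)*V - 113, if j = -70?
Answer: -401833/3555 - 2*I*sqrt(74)/3555 ≈ -113.03 - 0.0048396*I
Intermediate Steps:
V = 1/(-59 + I*sqrt(74)) (V = 1/(sqrt(-4 - 70) - 59) = 1/(sqrt(-74) - 59) = 1/(I*sqrt(74) - 59) = 1/(-59 + I*sqrt(74)) ≈ -0.016596 - 0.0024198*I)
((v(-3) + 5)*1)*V - 113 = ((-3 + 5)*1)*(-59/3555 - I*sqrt(74)/3555) - 113 = (2*1)*(-59/3555 - I*sqrt(74)/3555) - 113 = 2*(-59/3555 - I*sqrt(74)/3555) - 113 = (-118/3555 - 2*I*sqrt(74)/3555) - 113 = -401833/3555 - 2*I*sqrt(74)/3555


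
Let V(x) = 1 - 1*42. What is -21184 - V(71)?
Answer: -21143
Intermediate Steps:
V(x) = -41 (V(x) = 1 - 42 = -41)
-21184 - V(71) = -21184 - 1*(-41) = -21184 + 41 = -21143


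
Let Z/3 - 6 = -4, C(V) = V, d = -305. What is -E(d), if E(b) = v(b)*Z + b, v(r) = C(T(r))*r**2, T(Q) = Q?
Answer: 170236055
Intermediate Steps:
Z = 6 (Z = 18 + 3*(-4) = 18 - 12 = 6)
v(r) = r**3 (v(r) = r*r**2 = r**3)
E(b) = b + 6*b**3 (E(b) = b**3*6 + b = 6*b**3 + b = b + 6*b**3)
-E(d) = -(-305 + 6*(-305)**3) = -(-305 + 6*(-28372625)) = -(-305 - 170235750) = -1*(-170236055) = 170236055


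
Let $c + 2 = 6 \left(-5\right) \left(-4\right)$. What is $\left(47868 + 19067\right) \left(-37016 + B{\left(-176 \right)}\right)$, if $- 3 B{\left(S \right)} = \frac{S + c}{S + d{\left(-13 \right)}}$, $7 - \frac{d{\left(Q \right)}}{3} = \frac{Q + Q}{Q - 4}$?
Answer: $- \frac{20165789246350}{8139} \approx -2.4777 \cdot 10^{9}$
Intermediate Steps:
$d{\left(Q \right)} = 21 - \frac{6 Q}{-4 + Q}$ ($d{\left(Q \right)} = 21 - 3 \frac{Q + Q}{Q - 4} = 21 - 3 \frac{2 Q}{-4 + Q} = 21 - \frac{6 Q}{-4 + Q}$)
$c = 118$ ($c = -2 + 6 \left(-5\right) \left(-4\right) = -2 - -120 = -2 + 120 = 118$)
$B{\left(S \right)} = - \frac{118 + S}{3 \left(\frac{279}{17} + S\right)}$ ($B{\left(S \right)} = - \frac{\left(S + 118\right) \frac{1}{S + \frac{3 \left(-28 + 5 \left(-13\right)\right)}{-4 - 13}}}{3} = - \frac{\left(118 + S\right) \frac{1}{S + \frac{3 \left(-28 - 65\right)}{-17}}}{3} = - \frac{\left(118 + S\right) \frac{1}{S + 3 \left(- \frac{1}{17}\right) \left(-93\right)}}{3} = - \frac{\left(118 + S\right) \frac{1}{S + \frac{279}{17}}}{3} = - \frac{\left(118 + S\right) \frac{1}{\frac{279}{17} + S}}{3} = - \frac{\frac{1}{\frac{279}{17} + S} \left(118 + S\right)}{3} = - \frac{118 + S}{3 \left(\frac{279}{17} + S\right)}$)
$\left(47868 + 19067\right) \left(-37016 + B{\left(-176 \right)}\right) = \left(47868 + 19067\right) \left(-37016 + \frac{17 \left(-118 - -176\right)}{3 \left(279 + 17 \left(-176\right)\right)}\right) = 66935 \left(-37016 + \frac{17 \left(-118 + 176\right)}{3 \left(279 - 2992\right)}\right) = 66935 \left(-37016 + \frac{17}{3} \frac{1}{-2713} \cdot 58\right) = 66935 \left(-37016 + \frac{17}{3} \left(- \frac{1}{2713}\right) 58\right) = 66935 \left(-37016 - \frac{986}{8139}\right) = 66935 \left(- \frac{301274210}{8139}\right) = - \frac{20165789246350}{8139}$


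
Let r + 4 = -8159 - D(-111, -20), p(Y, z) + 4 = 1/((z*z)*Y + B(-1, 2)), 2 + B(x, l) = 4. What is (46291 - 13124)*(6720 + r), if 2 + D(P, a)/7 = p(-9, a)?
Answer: -23883987871/514 ≈ -4.6467e+7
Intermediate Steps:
B(x, l) = 2 (B(x, l) = -2 + 4 = 2)
p(Y, z) = -4 + 1/(2 + Y*z**2) (p(Y, z) = -4 + 1/((z*z)*Y + 2) = -4 + 1/(z**2*Y + 2) = -4 + 1/(Y*z**2 + 2) = -4 + 1/(2 + Y*z**2))
D(P, a) = -14 + 7*(-7 + 36*a**2)/(2 - 9*a**2) (D(P, a) = -14 + 7*((-7 - 4*(-9)*a**2)/(2 - 9*a**2)) = -14 + 7*((-7 + 36*a**2)/(2 - 9*a**2)) = -14 + 7*(-7 + 36*a**2)/(2 - 9*a**2))
r = -4174193/514 (r = -4 + (-8159 - 7*(11 - 54*(-20)**2)/(-2 + 9*(-20)**2)) = -4 + (-8159 - 7*(11 - 54*400)/(-2 + 9*400)) = -4 + (-8159 - 7*(11 - 21600)/(-2 + 3600)) = -4 + (-8159 - 7*(-21589)/3598) = -4 + (-8159 - 1*(-21589/514)) = -4 + (-8159 + 21589/514) = -4 - 4172137/514 = -4174193/514 ≈ -8121.0)
(46291 - 13124)*(6720 + r) = (46291 - 13124)*(6720 - 4174193/514) = 33167*(-720113/514) = -23883987871/514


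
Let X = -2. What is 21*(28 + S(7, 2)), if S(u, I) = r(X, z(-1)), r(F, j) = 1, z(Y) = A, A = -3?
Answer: 609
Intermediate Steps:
z(Y) = -3
S(u, I) = 1
21*(28 + S(7, 2)) = 21*(28 + 1) = 21*29 = 609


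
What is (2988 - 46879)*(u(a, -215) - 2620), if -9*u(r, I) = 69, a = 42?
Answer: 345992753/3 ≈ 1.1533e+8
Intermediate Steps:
u(r, I) = -23/3 (u(r, I) = -⅑*69 = -23/3)
(2988 - 46879)*(u(a, -215) - 2620) = (2988 - 46879)*(-23/3 - 2620) = -43891*(-7883/3) = 345992753/3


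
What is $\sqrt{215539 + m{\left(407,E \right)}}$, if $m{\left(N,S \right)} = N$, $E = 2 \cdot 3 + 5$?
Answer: $9 \sqrt{2666} \approx 464.7$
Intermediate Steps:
$E = 11$ ($E = 6 + 5 = 11$)
$\sqrt{215539 + m{\left(407,E \right)}} = \sqrt{215539 + 407} = \sqrt{215946} = 9 \sqrt{2666}$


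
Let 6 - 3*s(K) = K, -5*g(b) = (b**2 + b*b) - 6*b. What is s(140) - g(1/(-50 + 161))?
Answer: -2752354/61605 ≈ -44.677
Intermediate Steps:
g(b) = -2*b**2/5 + 6*b/5 (g(b) = -((b**2 + b*b) - 6*b)/5 = -((b**2 + b**2) - 6*b)/5 = -(2*b**2 - 6*b)/5 = -(-6*b + 2*b**2)/5 = -2*b**2/5 + 6*b/5)
s(K) = 2 - K/3
s(140) - g(1/(-50 + 161)) = (2 - 1/3*140) - 2*(3 - 1/(-50 + 161))/(5*(-50 + 161)) = (2 - 140/3) - 2*(3 - 1/111)/(5*111) = -134/3 - 2*(3 - 1*1/111)/(5*111) = -134/3 - 2*(3 - 1/111)/(5*111) = -134/3 - 2*332/(5*111*111) = -134/3 - 1*664/61605 = -134/3 - 664/61605 = -2752354/61605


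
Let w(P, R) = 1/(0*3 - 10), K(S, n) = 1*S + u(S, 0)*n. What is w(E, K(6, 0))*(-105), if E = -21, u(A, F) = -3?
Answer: 21/2 ≈ 10.500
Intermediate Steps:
K(S, n) = S - 3*n (K(S, n) = 1*S - 3*n = S - 3*n)
w(P, R) = -⅒ (w(P, R) = 1/(0 - 10) = 1/(-10) = -⅒)
w(E, K(6, 0))*(-105) = -⅒*(-105) = 21/2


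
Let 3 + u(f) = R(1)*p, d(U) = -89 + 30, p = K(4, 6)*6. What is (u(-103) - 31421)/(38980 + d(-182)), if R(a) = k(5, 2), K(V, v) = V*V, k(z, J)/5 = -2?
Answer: -32384/38921 ≈ -0.83204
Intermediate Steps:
k(z, J) = -10 (k(z, J) = 5*(-2) = -10)
K(V, v) = V**2
R(a) = -10
p = 96 (p = 4**2*6 = 16*6 = 96)
d(U) = -59
u(f) = -963 (u(f) = -3 - 10*96 = -3 - 960 = -963)
(u(-103) - 31421)/(38980 + d(-182)) = (-963 - 31421)/(38980 - 59) = -32384/38921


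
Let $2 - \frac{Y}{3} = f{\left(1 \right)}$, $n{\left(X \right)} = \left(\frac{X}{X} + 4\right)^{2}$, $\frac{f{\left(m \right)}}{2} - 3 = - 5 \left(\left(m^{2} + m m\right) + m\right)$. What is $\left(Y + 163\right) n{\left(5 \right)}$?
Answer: $6025$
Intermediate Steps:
$f{\left(m \right)} = 6 - 20 m^{2} - 10 m$ ($f{\left(m \right)} = 6 + 2 \left(- 5 \left(\left(m^{2} + m m\right) + m\right)\right) = 6 + 2 \left(- 5 \left(\left(m^{2} + m^{2}\right) + m\right)\right) = 6 + 2 \left(- 5 \left(2 m^{2} + m\right)\right) = 6 + 2 \left(- 5 \left(m + 2 m^{2}\right)\right) = 6 + 2 \left(- 10 m^{2} - 5 m\right) = 6 - \left(10 m + 20 m^{2}\right) = 6 - 20 m^{2} - 10 m$)
$n{\left(X \right)} = 25$ ($n{\left(X \right)} = \left(1 + 4\right)^{2} = 5^{2} = 25$)
$Y = 78$ ($Y = 6 - 3 \left(6 - 20 \cdot 1^{2} - 10\right) = 6 - 3 \left(6 - 20 - 10\right) = 6 - -72 = 6 + 72 = 78$)
$\left(Y + 163\right) n{\left(5 \right)} = \left(78 + 163\right) 25 = 241 \cdot 25 = 6025$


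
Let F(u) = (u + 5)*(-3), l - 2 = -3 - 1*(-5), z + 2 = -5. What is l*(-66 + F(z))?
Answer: -240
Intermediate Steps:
z = -7 (z = -2 - 5 = -7)
l = 4 (l = 2 + (-3 - 1*(-5)) = 2 + (-3 + 5) = 2 + 2 = 4)
F(u) = -15 - 3*u (F(u) = (5 + u)*(-3) = -15 - 3*u)
l*(-66 + F(z)) = 4*(-66 + (-15 - 3*(-7))) = 4*(-66 + (-15 + 21)) = 4*(-66 + 6) = 4*(-60) = -240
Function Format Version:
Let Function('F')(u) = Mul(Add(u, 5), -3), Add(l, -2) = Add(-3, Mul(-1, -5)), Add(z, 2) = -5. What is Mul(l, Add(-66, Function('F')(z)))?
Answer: -240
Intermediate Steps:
z = -7 (z = Add(-2, -5) = -7)
l = 4 (l = Add(2, Add(-3, Mul(-1, -5))) = Add(2, Add(-3, 5)) = Add(2, 2) = 4)
Function('F')(u) = Add(-15, Mul(-3, u)) (Function('F')(u) = Mul(Add(5, u), -3) = Add(-15, Mul(-3, u)))
Mul(l, Add(-66, Function('F')(z))) = Mul(4, Add(-66, Add(-15, Mul(-3, -7)))) = Mul(4, Add(-66, Add(-15, 21))) = Mul(4, Add(-66, 6)) = Mul(4, -60) = -240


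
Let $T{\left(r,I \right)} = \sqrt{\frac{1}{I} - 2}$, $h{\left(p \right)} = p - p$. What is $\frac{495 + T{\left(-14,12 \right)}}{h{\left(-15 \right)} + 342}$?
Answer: $\frac{55}{38} + \frac{i \sqrt{69}}{2052} \approx 1.4474 + 0.0040481 i$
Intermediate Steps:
$h{\left(p \right)} = 0$
$T{\left(r,I \right)} = \sqrt{-2 + \frac{1}{I}}$
$\frac{495 + T{\left(-14,12 \right)}}{h{\left(-15 \right)} + 342} = \frac{495 + \sqrt{-2 + \frac{1}{12}}}{0 + 342} = \frac{495 + \sqrt{-2 + \frac{1}{12}}}{342} = \left(495 + \sqrt{- \frac{23}{12}}\right) \frac{1}{342} = \left(495 + \frac{i \sqrt{69}}{6}\right) \frac{1}{342} = \frac{55}{38} + \frac{i \sqrt{69}}{2052}$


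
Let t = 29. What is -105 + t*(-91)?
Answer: -2744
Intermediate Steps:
-105 + t*(-91) = -105 + 29*(-91) = -105 - 2639 = -2744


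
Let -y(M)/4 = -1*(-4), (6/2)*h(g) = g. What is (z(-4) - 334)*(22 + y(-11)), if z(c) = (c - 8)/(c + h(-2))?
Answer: -13920/7 ≈ -1988.6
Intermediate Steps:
h(g) = g/3
z(c) = (-8 + c)/(-2/3 + c) (z(c) = (c - 8)/(c + (1/3)*(-2)) = (-8 + c)/(c - 2/3) = (-8 + c)/(-2/3 + c))
y(M) = -16 (y(M) = -(-4)*(-4) = -4*4 = -16)
(z(-4) - 334)*(22 + y(-11)) = (3*(-8 - 4)/(-2 + 3*(-4)) - 334)*(22 - 16) = (3*(-12)/(-2 - 12) - 334)*6 = (3*(-12)/(-14) - 334)*6 = (3*(-1/14)*(-12) - 334)*6 = (18/7 - 334)*6 = -2320/7*6 = -13920/7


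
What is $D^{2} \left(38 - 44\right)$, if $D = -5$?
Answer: $-150$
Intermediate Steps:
$D^{2} \left(38 - 44\right) = \left(-5\right)^{2} \left(38 - 44\right) = 25 \left(-6\right) = -150$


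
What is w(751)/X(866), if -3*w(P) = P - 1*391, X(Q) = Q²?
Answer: -30/187489 ≈ -0.00016001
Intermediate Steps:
w(P) = 391/3 - P/3 (w(P) = -(P - 1*391)/3 = -(P - 391)/3 = -(-391 + P)/3 = 391/3 - P/3)
w(751)/X(866) = (391/3 - ⅓*751)/(866²) = (391/3 - 751/3)/749956 = -120*1/749956 = -30/187489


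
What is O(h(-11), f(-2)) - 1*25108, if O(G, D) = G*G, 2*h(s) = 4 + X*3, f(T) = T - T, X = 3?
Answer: -100263/4 ≈ -25066.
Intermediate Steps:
f(T) = 0
h(s) = 13/2 (h(s) = (4 + 3*3)/2 = (4 + 9)/2 = (1/2)*13 = 13/2)
O(G, D) = G**2
O(h(-11), f(-2)) - 1*25108 = (13/2)**2 - 1*25108 = 169/4 - 25108 = -100263/4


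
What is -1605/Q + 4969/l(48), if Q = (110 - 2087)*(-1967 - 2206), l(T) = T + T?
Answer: 42569263/822432 ≈ 51.760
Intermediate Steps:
l(T) = 2*T
Q = 8250021 (Q = -1977*(-4173) = 8250021)
-1605/Q + 4969/l(48) = -1605/8250021 + 4969/((2*48)) = -1605*1/8250021 + 4969/96 = -5/25701 + 4969*(1/96) = -5/25701 + 4969/96 = 42569263/822432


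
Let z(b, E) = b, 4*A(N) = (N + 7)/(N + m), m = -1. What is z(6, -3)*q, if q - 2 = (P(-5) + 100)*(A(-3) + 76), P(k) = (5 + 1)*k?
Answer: 31827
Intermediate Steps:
P(k) = 6*k
A(N) = (7 + N)/(4*(-1 + N)) (A(N) = ((N + 7)/(N - 1))/4 = ((7 + N)/(-1 + N))/4 = (7 + N)/(4*(-1 + N)))
q = 10609/2 (q = 2 + (6*(-5) + 100)*((7 - 3)/(4*(-1 - 3)) + 76) = 2 + (-30 + 100)*((¼)*4/(-4) + 76) = 2 + 70*((¼)*(-¼)*4 + 76) = 2 + 70*(-¼ + 76) = 2 + 70*(303/4) = 2 + 10605/2 = 10609/2 ≈ 5304.5)
z(6, -3)*q = 6*(10609/2) = 31827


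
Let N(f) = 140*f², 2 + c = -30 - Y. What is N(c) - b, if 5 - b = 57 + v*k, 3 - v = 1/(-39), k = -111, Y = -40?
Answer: 112790/13 ≈ 8676.2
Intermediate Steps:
v = 118/39 (v = 3 - 1/(-39) = 3 - 1*(-1/39) = 3 + 1/39 = 118/39 ≈ 3.0256)
b = 3690/13 (b = 5 - (57 + (118/39)*(-111)) = 5 - (57 - 4366/13) = 5 - 1*(-3625/13) = 5 + 3625/13 = 3690/13 ≈ 283.85)
c = 8 (c = -2 + (-30 - 1*(-40)) = -2 + (-30 + 40) = -2 + 10 = 8)
N(c) - b = 140*8² - 1*3690/13 = 140*64 - 3690/13 = 8960 - 3690/13 = 112790/13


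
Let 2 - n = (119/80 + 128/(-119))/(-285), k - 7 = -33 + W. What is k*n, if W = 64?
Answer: 1810107/23800 ≈ 76.055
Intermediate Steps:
k = 38 (k = 7 + (-33 + 64) = 7 + 31 = 38)
n = 1810107/904400 (n = 2 - (119/80 + 128/(-119))/(-285) = 2 - (119*(1/80) + 128*(-1/119))*(-1)/285 = 2 - (119/80 - 128/119)*(-1)/285 = 2 - 3921*(-1)/(9520*285) = 2 - 1*(-1307/904400) = 2 + 1307/904400 = 1810107/904400 ≈ 2.0014)
k*n = 38*(1810107/904400) = 1810107/23800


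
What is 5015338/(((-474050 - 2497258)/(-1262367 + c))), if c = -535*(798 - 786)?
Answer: 1060565942501/495218 ≈ 2.1416e+6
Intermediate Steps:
c = -6420 (c = -535*12 = -6420)
5015338/(((-474050 - 2497258)/(-1262367 + c))) = 5015338/(((-474050 - 2497258)/(-1262367 - 6420))) = 5015338/((-2971308/(-1268787))) = 5015338/((-2971308*(-1/1268787))) = 5015338/(990436/422929) = 5015338*(422929/990436) = 1060565942501/495218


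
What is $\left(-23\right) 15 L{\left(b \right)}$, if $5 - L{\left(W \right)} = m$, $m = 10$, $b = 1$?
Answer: $1725$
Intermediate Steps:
$L{\left(W \right)} = -5$ ($L{\left(W \right)} = 5 - 10 = -5$)
$\left(-23\right) 15 L{\left(b \right)} = \left(-23\right) 15 \left(-5\right) = \left(-345\right) \left(-5\right) = 1725$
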